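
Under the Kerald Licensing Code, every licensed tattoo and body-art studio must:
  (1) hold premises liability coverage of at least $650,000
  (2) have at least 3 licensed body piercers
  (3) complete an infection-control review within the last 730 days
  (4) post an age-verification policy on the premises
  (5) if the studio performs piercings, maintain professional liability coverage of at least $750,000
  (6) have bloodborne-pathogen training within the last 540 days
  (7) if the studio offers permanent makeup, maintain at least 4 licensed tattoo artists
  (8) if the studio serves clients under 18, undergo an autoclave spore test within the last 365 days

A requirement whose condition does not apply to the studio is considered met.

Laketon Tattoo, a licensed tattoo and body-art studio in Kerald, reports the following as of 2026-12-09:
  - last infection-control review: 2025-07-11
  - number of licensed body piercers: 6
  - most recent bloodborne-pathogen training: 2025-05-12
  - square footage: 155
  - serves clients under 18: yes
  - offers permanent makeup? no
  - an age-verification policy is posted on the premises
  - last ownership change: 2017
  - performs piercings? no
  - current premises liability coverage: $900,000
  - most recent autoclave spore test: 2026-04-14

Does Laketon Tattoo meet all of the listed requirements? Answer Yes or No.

No

1. premises liability coverage $900,000 ≥ $650,000 → met
2. licensed body piercers 6 ≥ 3 → met
3. infection-control review 516 days ago vs limit 730 → met
4. age-verification policy present → met
5. condition 'performs piercings' does not hold → requirement n/a → met
6. bloodborne-pathogen training 576 days ago vs limit 540 → not met
7. condition 'offers permanent makeup' does not hold → requirement n/a → met
8. condition 'serves clients under 18' holds; autoclave spore test 239 days ago vs limit 365 → met
Not met: 6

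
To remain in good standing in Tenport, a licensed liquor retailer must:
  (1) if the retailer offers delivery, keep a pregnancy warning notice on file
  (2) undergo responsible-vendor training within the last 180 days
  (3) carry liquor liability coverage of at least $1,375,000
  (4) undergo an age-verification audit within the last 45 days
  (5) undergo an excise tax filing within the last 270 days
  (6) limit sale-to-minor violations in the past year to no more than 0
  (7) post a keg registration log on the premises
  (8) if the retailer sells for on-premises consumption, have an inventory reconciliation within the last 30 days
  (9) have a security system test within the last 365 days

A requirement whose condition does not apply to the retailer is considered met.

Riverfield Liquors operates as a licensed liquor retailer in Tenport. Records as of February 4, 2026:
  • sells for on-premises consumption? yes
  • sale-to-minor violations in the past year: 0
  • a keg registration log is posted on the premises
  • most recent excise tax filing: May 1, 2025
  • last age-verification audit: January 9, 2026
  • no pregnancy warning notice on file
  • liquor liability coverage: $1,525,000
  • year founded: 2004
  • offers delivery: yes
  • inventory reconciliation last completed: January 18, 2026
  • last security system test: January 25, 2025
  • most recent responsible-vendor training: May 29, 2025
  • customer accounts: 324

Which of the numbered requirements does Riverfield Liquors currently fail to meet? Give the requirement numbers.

1. condition 'offers delivery' holds; pregnancy warning notice absent → not met
2. responsible-vendor training 251 days ago vs limit 180 → not met
3. liquor liability coverage $1,525,000 ≥ $1,375,000 → met
4. age-verification audit 26 days ago vs limit 45 → met
5. excise tax filing 279 days ago vs limit 270 → not met
6. sale-to-minor violations in the past year 0 ≤ 0 → met
7. keg registration log present → met
8. condition 'sells for on-premises consumption' holds; inventory reconciliation 17 days ago vs limit 30 → met
9. security system test 375 days ago vs limit 365 → not met
Not met: 1, 2, 5, 9

1, 2, 5, 9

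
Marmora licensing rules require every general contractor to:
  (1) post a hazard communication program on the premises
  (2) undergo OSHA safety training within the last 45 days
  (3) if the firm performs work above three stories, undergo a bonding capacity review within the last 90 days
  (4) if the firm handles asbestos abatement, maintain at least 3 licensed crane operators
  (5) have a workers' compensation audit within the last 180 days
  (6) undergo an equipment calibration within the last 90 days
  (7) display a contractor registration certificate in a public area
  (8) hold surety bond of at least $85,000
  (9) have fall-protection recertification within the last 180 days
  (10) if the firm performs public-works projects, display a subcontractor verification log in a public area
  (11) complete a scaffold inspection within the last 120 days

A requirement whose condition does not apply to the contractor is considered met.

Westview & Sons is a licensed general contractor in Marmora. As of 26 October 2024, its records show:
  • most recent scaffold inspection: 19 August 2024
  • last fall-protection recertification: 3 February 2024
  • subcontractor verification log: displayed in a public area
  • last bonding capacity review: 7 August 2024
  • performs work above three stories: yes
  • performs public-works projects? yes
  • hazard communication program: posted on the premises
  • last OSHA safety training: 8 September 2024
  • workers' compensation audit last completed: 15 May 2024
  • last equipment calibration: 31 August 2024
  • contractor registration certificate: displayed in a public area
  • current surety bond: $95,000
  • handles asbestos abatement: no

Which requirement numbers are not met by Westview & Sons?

2, 9

1. hazard communication program present → met
2. OSHA safety training 48 days ago vs limit 45 → not met
3. condition 'performs work above three stories' holds; bonding capacity review 80 days ago vs limit 90 → met
4. condition 'handles asbestos abatement' does not hold → requirement n/a → met
5. workers' compensation audit 164 days ago vs limit 180 → met
6. equipment calibration 56 days ago vs limit 90 → met
7. contractor registration certificate present → met
8. surety bond $95,000 ≥ $85,000 → met
9. fall-protection recertification 266 days ago vs limit 180 → not met
10. condition 'performs public-works projects' holds; subcontractor verification log present → met
11. scaffold inspection 68 days ago vs limit 120 → met
Not met: 2, 9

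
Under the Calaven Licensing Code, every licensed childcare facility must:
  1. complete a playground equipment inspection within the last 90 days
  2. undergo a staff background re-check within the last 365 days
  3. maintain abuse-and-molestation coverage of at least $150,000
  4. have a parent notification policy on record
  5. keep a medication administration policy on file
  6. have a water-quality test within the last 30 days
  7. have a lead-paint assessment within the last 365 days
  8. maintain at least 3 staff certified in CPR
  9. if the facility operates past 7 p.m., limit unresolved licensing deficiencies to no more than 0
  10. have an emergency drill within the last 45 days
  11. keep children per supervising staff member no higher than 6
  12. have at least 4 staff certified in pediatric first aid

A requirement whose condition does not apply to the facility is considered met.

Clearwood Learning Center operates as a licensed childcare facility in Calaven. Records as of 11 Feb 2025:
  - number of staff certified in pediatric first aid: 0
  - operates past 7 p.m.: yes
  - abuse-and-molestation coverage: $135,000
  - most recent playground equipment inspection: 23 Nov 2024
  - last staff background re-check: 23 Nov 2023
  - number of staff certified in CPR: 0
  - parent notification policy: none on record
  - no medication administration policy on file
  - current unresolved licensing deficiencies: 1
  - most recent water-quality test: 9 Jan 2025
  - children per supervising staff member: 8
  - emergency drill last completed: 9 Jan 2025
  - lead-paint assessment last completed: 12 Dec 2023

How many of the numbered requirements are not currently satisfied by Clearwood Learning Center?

1. playground equipment inspection 80 days ago vs limit 90 → met
2. staff background re-check 446 days ago vs limit 365 → not met
3. abuse-and-molestation coverage $135,000 < $150,000 → not met
4. parent notification policy absent → not met
5. medication administration policy absent → not met
6. water-quality test 33 days ago vs limit 30 → not met
7. lead-paint assessment 427 days ago vs limit 365 → not met
8. staff certified in CPR 0 < 3 → not met
9. condition 'operates past 7 p.m.' holds; unresolved licensing deficiencies 1 > 0 → not met
10. emergency drill 33 days ago vs limit 45 → met
11. children per supervising staff member 8 > 6 → not met
12. staff certified in pediatric first aid 0 < 4 → not met
Not met: 10 of 12

10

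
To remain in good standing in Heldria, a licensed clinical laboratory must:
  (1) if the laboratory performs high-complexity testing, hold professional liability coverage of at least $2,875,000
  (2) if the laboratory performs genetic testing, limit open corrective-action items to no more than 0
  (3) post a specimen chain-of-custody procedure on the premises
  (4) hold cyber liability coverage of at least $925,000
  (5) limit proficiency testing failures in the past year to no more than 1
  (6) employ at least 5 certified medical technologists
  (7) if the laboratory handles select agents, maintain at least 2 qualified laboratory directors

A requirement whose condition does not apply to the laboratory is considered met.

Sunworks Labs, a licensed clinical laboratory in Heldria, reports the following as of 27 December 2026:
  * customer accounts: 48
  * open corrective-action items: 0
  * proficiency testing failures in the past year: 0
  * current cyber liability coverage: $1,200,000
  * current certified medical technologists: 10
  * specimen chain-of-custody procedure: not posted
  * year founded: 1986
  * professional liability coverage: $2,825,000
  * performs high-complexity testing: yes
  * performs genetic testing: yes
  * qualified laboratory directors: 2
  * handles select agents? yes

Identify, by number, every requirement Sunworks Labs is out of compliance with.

1. condition 'performs high-complexity testing' holds; professional liability coverage $2,825,000 < $2,875,000 → not met
2. condition 'performs genetic testing' holds; open corrective-action items 0 ≤ 0 → met
3. specimen chain-of-custody procedure absent → not met
4. cyber liability coverage $1,200,000 ≥ $925,000 → met
5. proficiency testing failures in the past year 0 ≤ 1 → met
6. certified medical technologists 10 ≥ 5 → met
7. condition 'handles select agents' holds; qualified laboratory directors 2 ≥ 2 → met
Not met: 1, 3

1, 3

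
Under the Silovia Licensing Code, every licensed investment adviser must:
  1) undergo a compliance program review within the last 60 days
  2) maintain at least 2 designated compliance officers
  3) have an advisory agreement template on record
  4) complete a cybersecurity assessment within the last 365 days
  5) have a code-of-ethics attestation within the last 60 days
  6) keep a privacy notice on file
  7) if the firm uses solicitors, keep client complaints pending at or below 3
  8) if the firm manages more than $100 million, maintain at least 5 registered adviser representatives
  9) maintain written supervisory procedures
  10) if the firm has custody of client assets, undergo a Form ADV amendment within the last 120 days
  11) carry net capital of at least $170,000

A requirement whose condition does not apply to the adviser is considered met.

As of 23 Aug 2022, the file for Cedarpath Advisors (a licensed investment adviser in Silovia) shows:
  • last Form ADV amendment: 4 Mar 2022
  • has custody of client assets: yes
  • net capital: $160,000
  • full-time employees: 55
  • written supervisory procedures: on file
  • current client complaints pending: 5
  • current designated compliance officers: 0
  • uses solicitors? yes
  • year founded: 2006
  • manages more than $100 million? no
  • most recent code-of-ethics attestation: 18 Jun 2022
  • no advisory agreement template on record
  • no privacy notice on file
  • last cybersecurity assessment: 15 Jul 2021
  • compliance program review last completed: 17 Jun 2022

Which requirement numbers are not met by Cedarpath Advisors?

1. compliance program review 67 days ago vs limit 60 → not met
2. designated compliance officers 0 < 2 → not met
3. advisory agreement template absent → not met
4. cybersecurity assessment 404 days ago vs limit 365 → not met
5. code-of-ethics attestation 66 days ago vs limit 60 → not met
6. privacy notice absent → not met
7. condition 'uses solicitors' holds; client complaints pending 5 > 3 → not met
8. condition 'manages more than $100 million' does not hold → requirement n/a → met
9. written supervisory procedures present → met
10. condition 'has custody of client assets' holds; Form ADV amendment 172 days ago vs limit 120 → not met
11. net capital $160,000 < $170,000 → not met
Not met: 1, 2, 3, 4, 5, 6, 7, 10, 11

1, 2, 3, 4, 5, 6, 7, 10, 11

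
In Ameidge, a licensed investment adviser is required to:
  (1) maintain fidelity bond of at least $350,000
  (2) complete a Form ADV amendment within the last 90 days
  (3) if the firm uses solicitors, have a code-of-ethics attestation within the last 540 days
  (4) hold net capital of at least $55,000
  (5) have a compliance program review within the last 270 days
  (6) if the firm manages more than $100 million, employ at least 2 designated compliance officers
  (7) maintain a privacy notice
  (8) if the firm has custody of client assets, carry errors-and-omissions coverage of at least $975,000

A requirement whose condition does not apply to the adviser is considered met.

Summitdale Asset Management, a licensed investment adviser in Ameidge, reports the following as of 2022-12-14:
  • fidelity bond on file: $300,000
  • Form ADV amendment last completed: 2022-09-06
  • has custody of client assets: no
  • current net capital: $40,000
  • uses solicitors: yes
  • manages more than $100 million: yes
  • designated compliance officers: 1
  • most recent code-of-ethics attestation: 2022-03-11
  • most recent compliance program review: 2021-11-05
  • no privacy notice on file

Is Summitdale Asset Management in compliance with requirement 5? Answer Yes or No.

No

5. compliance program review 404 days ago vs limit 270 → not met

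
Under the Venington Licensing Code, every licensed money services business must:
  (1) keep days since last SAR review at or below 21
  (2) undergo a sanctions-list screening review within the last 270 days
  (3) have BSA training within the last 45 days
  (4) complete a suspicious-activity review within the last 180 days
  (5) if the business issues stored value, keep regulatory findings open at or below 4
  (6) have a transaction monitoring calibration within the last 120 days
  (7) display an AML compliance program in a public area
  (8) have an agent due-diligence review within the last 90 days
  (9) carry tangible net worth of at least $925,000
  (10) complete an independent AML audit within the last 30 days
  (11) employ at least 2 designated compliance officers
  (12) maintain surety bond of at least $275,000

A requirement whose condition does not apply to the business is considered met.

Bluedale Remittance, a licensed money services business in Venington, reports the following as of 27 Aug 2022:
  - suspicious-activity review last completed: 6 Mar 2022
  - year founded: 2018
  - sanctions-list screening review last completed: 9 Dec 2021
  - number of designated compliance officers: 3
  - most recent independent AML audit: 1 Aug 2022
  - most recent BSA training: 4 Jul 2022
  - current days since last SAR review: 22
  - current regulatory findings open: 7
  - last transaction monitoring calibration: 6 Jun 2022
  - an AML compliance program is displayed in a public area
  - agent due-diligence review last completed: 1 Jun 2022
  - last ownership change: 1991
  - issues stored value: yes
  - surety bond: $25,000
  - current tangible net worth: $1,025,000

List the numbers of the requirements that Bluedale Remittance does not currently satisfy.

1, 3, 5, 12

1. days since last SAR review 22 > 21 → not met
2. sanctions-list screening review 261 days ago vs limit 270 → met
3. BSA training 54 days ago vs limit 45 → not met
4. suspicious-activity review 174 days ago vs limit 180 → met
5. condition 'issues stored value' holds; regulatory findings open 7 > 4 → not met
6. transaction monitoring calibration 82 days ago vs limit 120 → met
7. AML compliance program present → met
8. agent due-diligence review 87 days ago vs limit 90 → met
9. tangible net worth $1,025,000 ≥ $925,000 → met
10. independent AML audit 26 days ago vs limit 30 → met
11. designated compliance officers 3 ≥ 2 → met
12. surety bond $25,000 < $275,000 → not met
Not met: 1, 3, 5, 12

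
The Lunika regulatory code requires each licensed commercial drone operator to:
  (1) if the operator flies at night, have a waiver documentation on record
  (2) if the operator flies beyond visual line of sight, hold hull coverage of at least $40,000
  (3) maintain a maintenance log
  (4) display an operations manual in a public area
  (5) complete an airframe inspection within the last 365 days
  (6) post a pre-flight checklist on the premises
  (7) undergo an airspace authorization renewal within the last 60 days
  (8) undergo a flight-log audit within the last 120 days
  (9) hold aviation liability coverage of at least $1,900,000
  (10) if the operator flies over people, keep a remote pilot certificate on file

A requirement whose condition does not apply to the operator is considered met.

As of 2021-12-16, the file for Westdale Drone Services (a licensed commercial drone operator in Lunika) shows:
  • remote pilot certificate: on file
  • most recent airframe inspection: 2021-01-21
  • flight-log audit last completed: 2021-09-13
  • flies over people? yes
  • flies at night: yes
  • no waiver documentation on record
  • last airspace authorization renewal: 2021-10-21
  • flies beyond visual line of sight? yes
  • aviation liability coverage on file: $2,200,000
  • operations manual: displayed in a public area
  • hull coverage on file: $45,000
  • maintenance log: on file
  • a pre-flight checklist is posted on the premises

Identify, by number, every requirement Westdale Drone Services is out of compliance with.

1

1. condition 'flies at night' holds; waiver documentation absent → not met
2. condition 'flies beyond visual line of sight' holds; hull coverage $45,000 ≥ $40,000 → met
3. maintenance log present → met
4. operations manual present → met
5. airframe inspection 329 days ago vs limit 365 → met
6. pre-flight checklist present → met
7. airspace authorization renewal 56 days ago vs limit 60 → met
8. flight-log audit 94 days ago vs limit 120 → met
9. aviation liability coverage $2,200,000 ≥ $1,900,000 → met
10. condition 'flies over people' holds; remote pilot certificate present → met
Not met: 1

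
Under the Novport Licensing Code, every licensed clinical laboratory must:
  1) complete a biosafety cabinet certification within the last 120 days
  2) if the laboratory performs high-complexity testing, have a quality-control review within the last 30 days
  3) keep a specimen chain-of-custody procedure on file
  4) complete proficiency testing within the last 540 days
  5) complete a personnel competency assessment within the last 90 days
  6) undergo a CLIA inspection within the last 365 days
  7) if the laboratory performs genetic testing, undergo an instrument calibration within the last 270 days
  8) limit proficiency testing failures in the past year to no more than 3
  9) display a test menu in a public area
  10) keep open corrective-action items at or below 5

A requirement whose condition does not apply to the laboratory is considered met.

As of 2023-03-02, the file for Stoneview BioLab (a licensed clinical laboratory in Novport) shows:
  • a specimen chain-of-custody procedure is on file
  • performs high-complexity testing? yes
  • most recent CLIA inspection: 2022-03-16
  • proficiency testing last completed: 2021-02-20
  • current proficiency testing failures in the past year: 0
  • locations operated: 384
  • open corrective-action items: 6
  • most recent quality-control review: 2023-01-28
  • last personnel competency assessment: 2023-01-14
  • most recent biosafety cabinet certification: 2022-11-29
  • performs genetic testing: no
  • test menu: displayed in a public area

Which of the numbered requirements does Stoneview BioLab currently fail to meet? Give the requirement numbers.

2, 4, 10

1. biosafety cabinet certification 93 days ago vs limit 120 → met
2. condition 'performs high-complexity testing' holds; quality-control review 33 days ago vs limit 30 → not met
3. specimen chain-of-custody procedure present → met
4. proficiency testing 740 days ago vs limit 540 → not met
5. personnel competency assessment 47 days ago vs limit 90 → met
6. CLIA inspection 351 days ago vs limit 365 → met
7. condition 'performs genetic testing' does not hold → requirement n/a → met
8. proficiency testing failures in the past year 0 ≤ 3 → met
9. test menu present → met
10. open corrective-action items 6 > 5 → not met
Not met: 2, 4, 10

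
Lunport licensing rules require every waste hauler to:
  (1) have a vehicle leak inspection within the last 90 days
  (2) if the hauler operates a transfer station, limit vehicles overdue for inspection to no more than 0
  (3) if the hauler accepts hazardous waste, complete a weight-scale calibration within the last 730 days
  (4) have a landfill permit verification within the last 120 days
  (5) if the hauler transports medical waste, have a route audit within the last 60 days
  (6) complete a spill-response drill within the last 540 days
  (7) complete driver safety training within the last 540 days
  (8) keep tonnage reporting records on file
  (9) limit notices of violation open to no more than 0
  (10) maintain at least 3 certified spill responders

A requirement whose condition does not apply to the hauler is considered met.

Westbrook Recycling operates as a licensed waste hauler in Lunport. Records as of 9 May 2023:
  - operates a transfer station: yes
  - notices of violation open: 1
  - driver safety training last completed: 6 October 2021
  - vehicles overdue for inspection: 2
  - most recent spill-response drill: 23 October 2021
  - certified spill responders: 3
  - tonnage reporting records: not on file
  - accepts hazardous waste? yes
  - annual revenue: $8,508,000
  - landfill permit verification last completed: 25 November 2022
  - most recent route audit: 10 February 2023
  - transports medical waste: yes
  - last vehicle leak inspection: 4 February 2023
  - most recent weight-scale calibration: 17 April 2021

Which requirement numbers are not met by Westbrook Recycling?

1, 2, 3, 4, 5, 6, 7, 8, 9

1. vehicle leak inspection 94 days ago vs limit 90 → not met
2. condition 'operates a transfer station' holds; vehicles overdue for inspection 2 > 0 → not met
3. condition 'accepts hazardous waste' holds; weight-scale calibration 752 days ago vs limit 730 → not met
4. landfill permit verification 165 days ago vs limit 120 → not met
5. condition 'transports medical waste' holds; route audit 88 days ago vs limit 60 → not met
6. spill-response drill 563 days ago vs limit 540 → not met
7. driver safety training 580 days ago vs limit 540 → not met
8. tonnage reporting records absent → not met
9. notices of violation open 1 > 0 → not met
10. certified spill responders 3 ≥ 3 → met
Not met: 1, 2, 3, 4, 5, 6, 7, 8, 9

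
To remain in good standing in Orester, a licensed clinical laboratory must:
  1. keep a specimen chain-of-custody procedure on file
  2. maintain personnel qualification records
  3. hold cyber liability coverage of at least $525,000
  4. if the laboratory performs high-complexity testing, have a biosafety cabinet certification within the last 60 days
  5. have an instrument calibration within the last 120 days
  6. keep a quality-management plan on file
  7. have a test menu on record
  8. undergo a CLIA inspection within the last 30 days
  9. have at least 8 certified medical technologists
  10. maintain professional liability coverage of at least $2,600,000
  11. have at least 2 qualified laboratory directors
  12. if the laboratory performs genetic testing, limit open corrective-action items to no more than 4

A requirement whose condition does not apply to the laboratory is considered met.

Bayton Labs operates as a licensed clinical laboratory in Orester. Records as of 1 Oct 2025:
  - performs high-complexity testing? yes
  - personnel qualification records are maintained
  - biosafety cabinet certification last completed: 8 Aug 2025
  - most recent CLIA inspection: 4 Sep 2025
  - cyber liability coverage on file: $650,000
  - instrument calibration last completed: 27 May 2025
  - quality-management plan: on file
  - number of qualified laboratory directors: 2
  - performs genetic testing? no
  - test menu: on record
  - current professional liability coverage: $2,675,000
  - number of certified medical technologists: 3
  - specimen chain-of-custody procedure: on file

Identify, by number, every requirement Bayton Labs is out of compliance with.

5, 9

1. specimen chain-of-custody procedure present → met
2. personnel qualification records present → met
3. cyber liability coverage $650,000 ≥ $525,000 → met
4. condition 'performs high-complexity testing' holds; biosafety cabinet certification 54 days ago vs limit 60 → met
5. instrument calibration 127 days ago vs limit 120 → not met
6. quality-management plan present → met
7. test menu present → met
8. CLIA inspection 27 days ago vs limit 30 → met
9. certified medical technologists 3 < 8 → not met
10. professional liability coverage $2,675,000 ≥ $2,600,000 → met
11. qualified laboratory directors 2 ≥ 2 → met
12. condition 'performs genetic testing' does not hold → requirement n/a → met
Not met: 5, 9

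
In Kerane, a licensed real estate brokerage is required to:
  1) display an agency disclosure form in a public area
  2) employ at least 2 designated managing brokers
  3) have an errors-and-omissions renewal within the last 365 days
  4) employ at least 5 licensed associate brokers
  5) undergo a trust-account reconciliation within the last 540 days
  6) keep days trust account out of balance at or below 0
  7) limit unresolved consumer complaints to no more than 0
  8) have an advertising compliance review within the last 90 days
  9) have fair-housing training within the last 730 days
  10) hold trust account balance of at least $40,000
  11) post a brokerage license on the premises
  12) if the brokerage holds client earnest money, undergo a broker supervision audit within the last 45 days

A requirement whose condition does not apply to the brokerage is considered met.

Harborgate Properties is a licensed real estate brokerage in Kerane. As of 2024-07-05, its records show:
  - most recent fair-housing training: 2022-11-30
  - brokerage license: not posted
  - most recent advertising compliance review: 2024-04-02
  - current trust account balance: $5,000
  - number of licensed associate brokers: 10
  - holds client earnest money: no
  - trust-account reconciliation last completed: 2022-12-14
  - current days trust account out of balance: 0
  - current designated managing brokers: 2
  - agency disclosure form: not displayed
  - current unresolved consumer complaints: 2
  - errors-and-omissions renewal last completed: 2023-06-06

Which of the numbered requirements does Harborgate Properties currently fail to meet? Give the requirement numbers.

1. agency disclosure form absent → not met
2. designated managing brokers 2 ≥ 2 → met
3. errors-and-omissions renewal 395 days ago vs limit 365 → not met
4. licensed associate brokers 10 ≥ 5 → met
5. trust-account reconciliation 569 days ago vs limit 540 → not met
6. days trust account out of balance 0 ≤ 0 → met
7. unresolved consumer complaints 2 > 0 → not met
8. advertising compliance review 94 days ago vs limit 90 → not met
9. fair-housing training 583 days ago vs limit 730 → met
10. trust account balance $5,000 < $40,000 → not met
11. brokerage license absent → not met
12. condition 'holds client earnest money' does not hold → requirement n/a → met
Not met: 1, 3, 5, 7, 8, 10, 11

1, 3, 5, 7, 8, 10, 11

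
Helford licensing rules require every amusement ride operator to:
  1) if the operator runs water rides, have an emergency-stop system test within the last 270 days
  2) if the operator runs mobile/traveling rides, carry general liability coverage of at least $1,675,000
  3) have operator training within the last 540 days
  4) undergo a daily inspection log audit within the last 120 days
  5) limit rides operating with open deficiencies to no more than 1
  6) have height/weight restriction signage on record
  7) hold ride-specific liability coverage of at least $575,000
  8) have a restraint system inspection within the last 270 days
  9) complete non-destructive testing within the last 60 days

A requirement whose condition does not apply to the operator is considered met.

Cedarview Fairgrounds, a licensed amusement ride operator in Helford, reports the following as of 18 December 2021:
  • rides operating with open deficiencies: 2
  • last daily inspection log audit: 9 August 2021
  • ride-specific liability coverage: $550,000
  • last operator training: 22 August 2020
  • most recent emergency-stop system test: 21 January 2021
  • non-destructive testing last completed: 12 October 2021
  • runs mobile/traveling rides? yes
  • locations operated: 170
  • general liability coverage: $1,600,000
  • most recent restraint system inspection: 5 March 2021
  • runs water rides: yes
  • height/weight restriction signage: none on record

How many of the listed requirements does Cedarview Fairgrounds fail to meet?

8

1. condition 'runs water rides' holds; emergency-stop system test 331 days ago vs limit 270 → not met
2. condition 'runs mobile/traveling rides' holds; general liability coverage $1,600,000 < $1,675,000 → not met
3. operator training 483 days ago vs limit 540 → met
4. daily inspection log audit 131 days ago vs limit 120 → not met
5. rides operating with open deficiencies 2 > 1 → not met
6. height/weight restriction signage absent → not met
7. ride-specific liability coverage $550,000 < $575,000 → not met
8. restraint system inspection 288 days ago vs limit 270 → not met
9. non-destructive testing 67 days ago vs limit 60 → not met
Not met: 8 of 9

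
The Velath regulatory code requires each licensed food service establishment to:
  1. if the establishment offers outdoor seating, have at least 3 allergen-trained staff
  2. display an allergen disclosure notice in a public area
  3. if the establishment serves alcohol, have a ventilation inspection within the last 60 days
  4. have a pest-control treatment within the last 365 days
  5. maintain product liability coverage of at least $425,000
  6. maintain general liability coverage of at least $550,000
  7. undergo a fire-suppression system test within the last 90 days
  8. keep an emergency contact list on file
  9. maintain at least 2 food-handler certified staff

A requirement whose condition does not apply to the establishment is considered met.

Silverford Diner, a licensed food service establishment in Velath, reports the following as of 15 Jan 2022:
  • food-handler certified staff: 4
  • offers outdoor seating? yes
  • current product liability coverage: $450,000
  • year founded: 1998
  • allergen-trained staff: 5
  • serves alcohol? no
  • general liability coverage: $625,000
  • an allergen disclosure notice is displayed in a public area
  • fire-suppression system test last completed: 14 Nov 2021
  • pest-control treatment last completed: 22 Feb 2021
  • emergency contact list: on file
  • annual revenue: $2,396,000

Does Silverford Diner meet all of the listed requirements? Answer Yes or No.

Yes

1. condition 'offers outdoor seating' holds; allergen-trained staff 5 ≥ 3 → met
2. allergen disclosure notice present → met
3. condition 'serves alcohol' does not hold → requirement n/a → met
4. pest-control treatment 327 days ago vs limit 365 → met
5. product liability coverage $450,000 ≥ $425,000 → met
6. general liability coverage $625,000 ≥ $550,000 → met
7. fire-suppression system test 62 days ago vs limit 90 → met
8. emergency contact list present → met
9. food-handler certified staff 4 ≥ 2 → met
All met.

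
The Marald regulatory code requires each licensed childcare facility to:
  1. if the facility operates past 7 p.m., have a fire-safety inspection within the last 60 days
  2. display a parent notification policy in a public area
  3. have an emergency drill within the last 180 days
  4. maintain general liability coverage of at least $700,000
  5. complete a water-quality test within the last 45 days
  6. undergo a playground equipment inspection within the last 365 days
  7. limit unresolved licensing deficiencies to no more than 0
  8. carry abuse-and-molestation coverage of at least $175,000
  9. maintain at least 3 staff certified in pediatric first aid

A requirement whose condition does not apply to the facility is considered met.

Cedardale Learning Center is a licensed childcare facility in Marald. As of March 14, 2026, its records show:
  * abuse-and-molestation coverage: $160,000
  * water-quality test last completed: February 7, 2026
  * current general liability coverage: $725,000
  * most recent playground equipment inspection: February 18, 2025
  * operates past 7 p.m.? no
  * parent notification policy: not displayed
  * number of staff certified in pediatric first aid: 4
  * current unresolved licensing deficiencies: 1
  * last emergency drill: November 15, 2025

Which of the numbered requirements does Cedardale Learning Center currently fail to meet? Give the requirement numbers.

1. condition 'operates past 7 p.m.' does not hold → requirement n/a → met
2. parent notification policy absent → not met
3. emergency drill 119 days ago vs limit 180 → met
4. general liability coverage $725,000 ≥ $700,000 → met
5. water-quality test 35 days ago vs limit 45 → met
6. playground equipment inspection 389 days ago vs limit 365 → not met
7. unresolved licensing deficiencies 1 > 0 → not met
8. abuse-and-molestation coverage $160,000 < $175,000 → not met
9. staff certified in pediatric first aid 4 ≥ 3 → met
Not met: 2, 6, 7, 8

2, 6, 7, 8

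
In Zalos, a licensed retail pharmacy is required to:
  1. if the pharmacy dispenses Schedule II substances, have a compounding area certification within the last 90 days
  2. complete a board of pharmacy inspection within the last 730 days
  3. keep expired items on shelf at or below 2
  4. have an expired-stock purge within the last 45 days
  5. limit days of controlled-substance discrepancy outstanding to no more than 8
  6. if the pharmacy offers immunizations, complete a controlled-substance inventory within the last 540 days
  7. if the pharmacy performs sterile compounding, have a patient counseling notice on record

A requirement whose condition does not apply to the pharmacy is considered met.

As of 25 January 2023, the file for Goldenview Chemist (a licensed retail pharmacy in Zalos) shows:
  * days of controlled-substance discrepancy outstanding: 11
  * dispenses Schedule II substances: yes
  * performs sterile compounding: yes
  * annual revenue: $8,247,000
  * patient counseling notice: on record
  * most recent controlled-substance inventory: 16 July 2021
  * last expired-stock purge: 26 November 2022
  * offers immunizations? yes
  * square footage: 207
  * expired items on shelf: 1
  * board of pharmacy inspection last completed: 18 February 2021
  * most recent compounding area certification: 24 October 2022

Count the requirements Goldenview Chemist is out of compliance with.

1. condition 'dispenses Schedule II substances' holds; compounding area certification 93 days ago vs limit 90 → not met
2. board of pharmacy inspection 706 days ago vs limit 730 → met
3. expired items on shelf 1 ≤ 2 → met
4. expired-stock purge 60 days ago vs limit 45 → not met
5. days of controlled-substance discrepancy outstanding 11 > 8 → not met
6. condition 'offers immunizations' holds; controlled-substance inventory 558 days ago vs limit 540 → not met
7. condition 'performs sterile compounding' holds; patient counseling notice present → met
Not met: 4 of 7

4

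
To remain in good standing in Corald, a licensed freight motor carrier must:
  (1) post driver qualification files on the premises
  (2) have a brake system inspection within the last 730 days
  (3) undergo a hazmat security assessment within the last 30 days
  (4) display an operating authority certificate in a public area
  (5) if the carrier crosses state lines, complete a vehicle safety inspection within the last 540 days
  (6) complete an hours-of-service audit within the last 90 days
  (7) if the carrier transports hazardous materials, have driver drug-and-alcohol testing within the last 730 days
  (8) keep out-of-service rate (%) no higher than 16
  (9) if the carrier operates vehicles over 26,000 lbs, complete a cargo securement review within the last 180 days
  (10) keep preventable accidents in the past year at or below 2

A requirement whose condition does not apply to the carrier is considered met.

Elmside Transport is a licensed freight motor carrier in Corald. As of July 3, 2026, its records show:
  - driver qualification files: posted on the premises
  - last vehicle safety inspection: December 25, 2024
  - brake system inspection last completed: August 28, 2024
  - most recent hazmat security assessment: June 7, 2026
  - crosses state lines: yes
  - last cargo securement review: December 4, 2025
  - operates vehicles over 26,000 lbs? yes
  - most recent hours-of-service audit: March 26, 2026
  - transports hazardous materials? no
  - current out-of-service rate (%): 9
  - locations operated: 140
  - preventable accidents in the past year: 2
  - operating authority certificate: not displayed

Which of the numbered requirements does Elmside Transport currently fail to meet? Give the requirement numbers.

1. driver qualification files present → met
2. brake system inspection 674 days ago vs limit 730 → met
3. hazmat security assessment 26 days ago vs limit 30 → met
4. operating authority certificate absent → not met
5. condition 'crosses state lines' holds; vehicle safety inspection 555 days ago vs limit 540 → not met
6. hours-of-service audit 99 days ago vs limit 90 → not met
7. condition 'transports hazardous materials' does not hold → requirement n/a → met
8. out-of-service rate (%) 9 ≤ 16 → met
9. condition 'operates vehicles over 26,000 lbs' holds; cargo securement review 211 days ago vs limit 180 → not met
10. preventable accidents in the past year 2 ≤ 2 → met
Not met: 4, 5, 6, 9

4, 5, 6, 9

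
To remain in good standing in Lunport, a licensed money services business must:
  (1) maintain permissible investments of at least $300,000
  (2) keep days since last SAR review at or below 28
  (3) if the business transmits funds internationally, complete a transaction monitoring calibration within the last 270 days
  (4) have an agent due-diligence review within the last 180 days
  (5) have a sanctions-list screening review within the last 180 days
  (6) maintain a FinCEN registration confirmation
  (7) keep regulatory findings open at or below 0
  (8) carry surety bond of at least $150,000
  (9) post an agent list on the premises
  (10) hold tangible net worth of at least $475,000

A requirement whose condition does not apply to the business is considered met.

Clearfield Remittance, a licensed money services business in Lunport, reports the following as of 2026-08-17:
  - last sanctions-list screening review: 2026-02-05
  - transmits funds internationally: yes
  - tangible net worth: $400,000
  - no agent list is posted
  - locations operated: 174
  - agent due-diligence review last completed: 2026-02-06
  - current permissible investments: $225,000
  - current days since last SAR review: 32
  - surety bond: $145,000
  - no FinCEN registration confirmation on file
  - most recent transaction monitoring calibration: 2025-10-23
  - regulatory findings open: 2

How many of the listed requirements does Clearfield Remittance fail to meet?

1. permissible investments $225,000 < $300,000 → not met
2. days since last SAR review 32 > 28 → not met
3. condition 'transmits funds internationally' holds; transaction monitoring calibration 298 days ago vs limit 270 → not met
4. agent due-diligence review 192 days ago vs limit 180 → not met
5. sanctions-list screening review 193 days ago vs limit 180 → not met
6. FinCEN registration confirmation absent → not met
7. regulatory findings open 2 > 0 → not met
8. surety bond $145,000 < $150,000 → not met
9. agent list absent → not met
10. tangible net worth $400,000 < $475,000 → not met
Not met: 10 of 10

10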